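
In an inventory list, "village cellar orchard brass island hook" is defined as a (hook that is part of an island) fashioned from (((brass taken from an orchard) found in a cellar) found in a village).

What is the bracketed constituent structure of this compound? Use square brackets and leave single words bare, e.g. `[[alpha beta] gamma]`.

At the top level: head "hook" (specifically "island hook"); modifier "village cellar orchard brass".
Within "village cellar orchard brass", the head is "brass" (specifically "cellar orchard brass") and the modifier is "village".
Within "cellar orchard brass", the head is "brass" (specifically "orchard brass") and the modifier is "cellar".
Within "orchard brass", the head is "brass" and the modifier is "orchard".
Within "island hook", the head is "hook" and the modifier is "island".
Assembled: [[village [cellar [orchard brass]]] [island hook]].

[[village [cellar [orchard brass]]] [island hook]]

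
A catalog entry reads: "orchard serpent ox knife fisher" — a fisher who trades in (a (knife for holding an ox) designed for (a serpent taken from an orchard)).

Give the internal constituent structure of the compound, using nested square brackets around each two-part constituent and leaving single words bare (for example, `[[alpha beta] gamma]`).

At the top level: head "fisher"; modifier "orchard serpent ox knife".
Within "orchard serpent ox knife", the head is "knife" (specifically "ox knife") and the modifier is "orchard serpent".
Within "orchard serpent", the head is "serpent" and the modifier is "orchard".
Within "ox knife", the head is "knife" and the modifier is "ox".
Putting it together: [[[orchard serpent] [ox knife]] fisher].

[[[orchard serpent] [ox knife]] fisher]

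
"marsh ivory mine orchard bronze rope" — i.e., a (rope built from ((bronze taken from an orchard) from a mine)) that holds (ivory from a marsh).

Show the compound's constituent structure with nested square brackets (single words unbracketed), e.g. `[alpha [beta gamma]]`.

Whole compound: head "rope" (specifically "mine orchard bronze rope"), modifier "marsh ivory".
Inside "marsh ivory": head "ivory", modifier "marsh".
Inside "mine orchard bronze rope": head "rope", modifier "mine orchard bronze".
Inside "mine orchard bronze": head "bronze" (specifically "orchard bronze"), modifier "mine".
Inside "orchard bronze": head "bronze", modifier "orchard".
Assembled: [[marsh ivory] [[mine [orchard bronze]] rope]].

[[marsh ivory] [[mine [orchard bronze]] rope]]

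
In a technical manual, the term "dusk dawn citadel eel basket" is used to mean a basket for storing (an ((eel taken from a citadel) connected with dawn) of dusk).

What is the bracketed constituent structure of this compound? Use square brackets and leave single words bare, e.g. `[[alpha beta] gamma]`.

Whole compound: head "basket", modifier "dusk dawn citadel eel".
Inside "dusk dawn citadel eel": head "eel" (specifically "dawn citadel eel"), modifier "dusk".
Inside "dawn citadel eel": head "eel" (specifically "citadel eel"), modifier "dawn".
Inside "citadel eel": head "eel", modifier "citadel".
So the structure is [[dusk [dawn [citadel eel]]] basket].

[[dusk [dawn [citadel eel]]] basket]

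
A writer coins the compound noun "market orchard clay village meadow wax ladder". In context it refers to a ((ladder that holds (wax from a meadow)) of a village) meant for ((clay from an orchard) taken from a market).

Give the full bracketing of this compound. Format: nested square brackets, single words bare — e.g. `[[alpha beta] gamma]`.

[[market [orchard clay]] [village [[meadow wax] ladder]]]

Whole compound: head "ladder" (specifically "village meadow wax ladder"), modifier "market orchard clay".
Within "market orchard clay", the head is "clay" (specifically "orchard clay") and the modifier is "market".
Within "orchard clay", the head is "clay" and the modifier is "orchard".
Within "village meadow wax ladder", the head is "ladder" (specifically "meadow wax ladder") and the modifier is "village".
Within "meadow wax ladder", the head is "ladder" and the modifier is "meadow wax".
Within "meadow wax", the head is "wax" and the modifier is "meadow".
Assembled: [[market [orchard clay]] [village [[meadow wax] ladder]]].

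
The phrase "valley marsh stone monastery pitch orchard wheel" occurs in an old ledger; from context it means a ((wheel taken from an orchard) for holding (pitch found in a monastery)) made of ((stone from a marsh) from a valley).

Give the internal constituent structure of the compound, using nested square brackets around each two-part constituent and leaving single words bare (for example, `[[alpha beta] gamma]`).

At the top level: head "wheel" (specifically "monastery pitch orchard wheel"); modifier "valley marsh stone".
Inside "valley marsh stone": head "stone" (specifically "marsh stone"), modifier "valley".
Inside "marsh stone": head "stone", modifier "marsh".
Inside "monastery pitch orchard wheel": head "wheel" (specifically "orchard wheel"), modifier "monastery pitch".
Inside "monastery pitch": head "pitch", modifier "monastery".
Inside "orchard wheel": head "wheel", modifier "orchard".
So the structure is [[valley [marsh stone]] [[monastery pitch] [orchard wheel]]].

[[valley [marsh stone]] [[monastery pitch] [orchard wheel]]]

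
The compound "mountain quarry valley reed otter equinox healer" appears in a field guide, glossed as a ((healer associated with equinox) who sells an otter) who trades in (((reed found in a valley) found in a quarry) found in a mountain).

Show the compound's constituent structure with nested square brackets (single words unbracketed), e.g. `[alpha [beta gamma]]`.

[[mountain [quarry [valley reed]]] [otter [equinox healer]]]

At the top level: head "healer" (specifically "otter equinox healer"); modifier "mountain quarry valley reed".
"mountain quarry valley reed" → head "reed" (specifically "quarry valley reed"), modifier "mountain".
"quarry valley reed" → head "reed" (specifically "valley reed"), modifier "quarry".
"valley reed" → head "reed", modifier "valley".
"otter equinox healer" → head "healer" (specifically "equinox healer"), modifier "otter".
"equinox healer" → head "healer", modifier "equinox".
Assembled: [[mountain [quarry [valley reed]]] [otter [equinox healer]]].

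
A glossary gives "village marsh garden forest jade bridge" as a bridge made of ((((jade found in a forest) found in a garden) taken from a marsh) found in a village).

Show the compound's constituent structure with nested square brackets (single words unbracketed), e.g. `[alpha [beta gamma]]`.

[[village [marsh [garden [forest jade]]]] bridge]

At the top level: head "bridge"; modifier "village marsh garden forest jade".
"village marsh garden forest jade" → head "jade" (specifically "marsh garden forest jade"), modifier "village".
"marsh garden forest jade" → head "jade" (specifically "garden forest jade"), modifier "marsh".
"garden forest jade" → head "jade" (specifically "forest jade"), modifier "garden".
"forest jade" → head "jade", modifier "forest".
So the structure is [[village [marsh [garden [forest jade]]]] bridge].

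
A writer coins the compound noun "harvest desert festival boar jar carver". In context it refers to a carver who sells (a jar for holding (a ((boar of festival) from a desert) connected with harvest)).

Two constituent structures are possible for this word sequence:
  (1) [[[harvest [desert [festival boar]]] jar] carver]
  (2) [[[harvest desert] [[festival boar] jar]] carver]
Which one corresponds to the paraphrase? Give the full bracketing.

The paraphrase's head is the "carver" part ("carver"); its modifier is "harvest desert festival boar jar".
That top-level split, carried through the inner groups, gives [[[harvest [desert [festival boar]]] jar] carver].

[[[harvest [desert [festival boar]]] jar] carver]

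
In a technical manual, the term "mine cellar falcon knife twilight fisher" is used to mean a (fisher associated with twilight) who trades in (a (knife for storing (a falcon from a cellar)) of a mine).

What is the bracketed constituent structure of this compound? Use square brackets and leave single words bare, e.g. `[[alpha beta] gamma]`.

The outermost head in the paraphrase is "fisher" (specifically "twilight fisher"), modified by "mine cellar falcon knife".
"mine cellar falcon knife" → head "knife" (specifically "cellar falcon knife"), modifier "mine".
"cellar falcon knife" → head "knife", modifier "cellar falcon".
"cellar falcon" → head "falcon", modifier "cellar".
"twilight fisher" → head "fisher", modifier "twilight".
So the structure is [[mine [[cellar falcon] knife]] [twilight fisher]].

[[mine [[cellar falcon] knife]] [twilight fisher]]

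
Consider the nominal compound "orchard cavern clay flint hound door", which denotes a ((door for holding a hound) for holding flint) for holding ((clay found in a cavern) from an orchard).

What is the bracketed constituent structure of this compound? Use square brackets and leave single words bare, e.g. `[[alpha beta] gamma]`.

Whole compound: head "door" (specifically "flint hound door"), modifier "orchard cavern clay".
Inside "orchard cavern clay": head "clay" (specifically "cavern clay"), modifier "orchard".
Inside "cavern clay": head "clay", modifier "cavern".
Inside "flint hound door": head "door" (specifically "hound door"), modifier "flint".
Inside "hound door": head "door", modifier "hound".
Assembled: [[orchard [cavern clay]] [flint [hound door]]].

[[orchard [cavern clay]] [flint [hound door]]]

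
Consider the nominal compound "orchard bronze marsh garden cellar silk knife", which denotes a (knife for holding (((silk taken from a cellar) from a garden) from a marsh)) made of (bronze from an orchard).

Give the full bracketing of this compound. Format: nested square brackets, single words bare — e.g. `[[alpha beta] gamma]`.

Overall it is a kind of knife (specifically "marsh garden cellar silk knife"); the modifier is "orchard bronze".
Within "orchard bronze", the head is "bronze" and the modifier is "orchard".
Within "marsh garden cellar silk knife", the head is "knife" and the modifier is "marsh garden cellar silk".
Within "marsh garden cellar silk", the head is "silk" (specifically "garden cellar silk") and the modifier is "marsh".
Within "garden cellar silk", the head is "silk" (specifically "cellar silk") and the modifier is "garden".
Within "cellar silk", the head is "silk" and the modifier is "cellar".
So the structure is [[orchard bronze] [[marsh [garden [cellar silk]]] knife]].

[[orchard bronze] [[marsh [garden [cellar silk]]] knife]]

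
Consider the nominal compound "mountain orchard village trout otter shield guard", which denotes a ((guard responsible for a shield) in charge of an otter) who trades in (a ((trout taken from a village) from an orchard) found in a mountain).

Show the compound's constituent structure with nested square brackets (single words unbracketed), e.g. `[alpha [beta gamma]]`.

At the top level: head "guard" (specifically "otter shield guard"); modifier "mountain orchard village trout".
Within "mountain orchard village trout", the head is "trout" (specifically "orchard village trout") and the modifier is "mountain".
Within "orchard village trout", the head is "trout" (specifically "village trout") and the modifier is "orchard".
Within "village trout", the head is "trout" and the modifier is "village".
Within "otter shield guard", the head is "guard" (specifically "shield guard") and the modifier is "otter".
Within "shield guard", the head is "guard" and the modifier is "shield".
So the structure is [[mountain [orchard [village trout]]] [otter [shield guard]]].

[[mountain [orchard [village trout]]] [otter [shield guard]]]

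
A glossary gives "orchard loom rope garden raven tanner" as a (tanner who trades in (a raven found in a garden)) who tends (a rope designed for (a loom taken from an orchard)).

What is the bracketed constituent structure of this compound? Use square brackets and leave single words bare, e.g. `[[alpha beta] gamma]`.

[[[orchard loom] rope] [[garden raven] tanner]]

At the top level: head "tanner" (specifically "garden raven tanner"); modifier "orchard loom rope".
"orchard loom rope" → head "rope", modifier "orchard loom".
"orchard loom" → head "loom", modifier "orchard".
"garden raven tanner" → head "tanner", modifier "garden raven".
"garden raven" → head "raven", modifier "garden".
Putting it together: [[[orchard loom] rope] [[garden raven] tanner]].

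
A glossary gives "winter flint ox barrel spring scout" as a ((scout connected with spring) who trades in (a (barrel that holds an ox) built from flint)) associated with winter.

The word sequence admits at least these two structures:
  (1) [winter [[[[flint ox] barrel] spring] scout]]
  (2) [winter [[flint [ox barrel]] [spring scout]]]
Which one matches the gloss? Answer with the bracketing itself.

[winter [[flint [ox barrel]] [spring scout]]]

The paraphrase's head is the "scout" part ("flint ox barrel spring scout"); its modifier is "winter".
That top-level split, carried through the inner groups, gives [winter [[flint [ox barrel]] [spring scout]]].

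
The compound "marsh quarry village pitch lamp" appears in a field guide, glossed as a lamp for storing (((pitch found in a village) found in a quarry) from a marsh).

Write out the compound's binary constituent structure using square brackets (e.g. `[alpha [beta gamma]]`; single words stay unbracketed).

Overall it is a kind of lamp; the modifier is "marsh quarry village pitch".
Within "marsh quarry village pitch", the head is "pitch" (specifically "quarry village pitch") and the modifier is "marsh".
Within "quarry village pitch", the head is "pitch" (specifically "village pitch") and the modifier is "quarry".
Within "village pitch", the head is "pitch" and the modifier is "village".
So the structure is [[marsh [quarry [village pitch]]] lamp].

[[marsh [quarry [village pitch]]] lamp]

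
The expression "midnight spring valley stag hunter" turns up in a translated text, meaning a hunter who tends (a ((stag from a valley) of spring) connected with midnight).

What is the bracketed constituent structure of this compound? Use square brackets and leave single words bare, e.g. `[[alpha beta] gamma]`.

[[midnight [spring [valley stag]]] hunter]

Whole compound: head "hunter", modifier "midnight spring valley stag".
Inside "midnight spring valley stag": head "stag" (specifically "spring valley stag"), modifier "midnight".
Inside "spring valley stag": head "stag" (specifically "valley stag"), modifier "spring".
Inside "valley stag": head "stag", modifier "valley".
Putting it together: [[midnight [spring [valley stag]]] hunter].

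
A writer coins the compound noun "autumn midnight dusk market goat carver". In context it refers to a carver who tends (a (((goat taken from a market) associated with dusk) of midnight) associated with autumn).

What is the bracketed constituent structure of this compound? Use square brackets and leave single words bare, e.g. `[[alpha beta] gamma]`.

At the top level: head "carver"; modifier "autumn midnight dusk market goat".
Inside "autumn midnight dusk market goat": head "goat" (specifically "midnight dusk market goat"), modifier "autumn".
Inside "midnight dusk market goat": head "goat" (specifically "dusk market goat"), modifier "midnight".
Inside "dusk market goat": head "goat" (specifically "market goat"), modifier "dusk".
Inside "market goat": head "goat", modifier "market".
Putting it together: [[autumn [midnight [dusk [market goat]]]] carver].

[[autumn [midnight [dusk [market goat]]]] carver]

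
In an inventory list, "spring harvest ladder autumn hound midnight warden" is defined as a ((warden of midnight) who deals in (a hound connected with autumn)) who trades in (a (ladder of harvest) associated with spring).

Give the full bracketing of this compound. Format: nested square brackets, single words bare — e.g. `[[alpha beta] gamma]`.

At the top level: head "warden" (specifically "autumn hound midnight warden"); modifier "spring harvest ladder".
"spring harvest ladder" → head "ladder" (specifically "harvest ladder"), modifier "spring".
"harvest ladder" → head "ladder", modifier "harvest".
"autumn hound midnight warden" → head "warden" (specifically "midnight warden"), modifier "autumn hound".
"autumn hound" → head "hound", modifier "autumn".
"midnight warden" → head "warden", modifier "midnight".
Assembled: [[spring [harvest ladder]] [[autumn hound] [midnight warden]]].

[[spring [harvest ladder]] [[autumn hound] [midnight warden]]]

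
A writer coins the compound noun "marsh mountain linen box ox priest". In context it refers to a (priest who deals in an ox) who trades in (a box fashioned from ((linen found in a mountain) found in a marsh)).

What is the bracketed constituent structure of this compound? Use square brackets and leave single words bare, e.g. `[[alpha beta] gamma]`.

Whole compound: head "priest" (specifically "ox priest"), modifier "marsh mountain linen box".
Inside "marsh mountain linen box": head "box", modifier "marsh mountain linen".
Inside "marsh mountain linen": head "linen" (specifically "mountain linen"), modifier "marsh".
Inside "mountain linen": head "linen", modifier "mountain".
Inside "ox priest": head "priest", modifier "ox".
Putting it together: [[[marsh [mountain linen]] box] [ox priest]].

[[[marsh [mountain linen]] box] [ox priest]]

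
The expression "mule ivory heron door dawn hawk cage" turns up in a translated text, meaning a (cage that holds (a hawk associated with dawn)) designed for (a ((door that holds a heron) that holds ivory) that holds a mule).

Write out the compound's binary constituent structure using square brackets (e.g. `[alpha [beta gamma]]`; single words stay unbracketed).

Overall it is a kind of cage (specifically "dawn hawk cage"); the modifier is "mule ivory heron door".
Within "mule ivory heron door", the head is "door" (specifically "ivory heron door") and the modifier is "mule".
Within "ivory heron door", the head is "door" (specifically "heron door") and the modifier is "ivory".
Within "heron door", the head is "door" and the modifier is "heron".
Within "dawn hawk cage", the head is "cage" and the modifier is "dawn hawk".
Within "dawn hawk", the head is "hawk" and the modifier is "dawn".
Assembled: [[mule [ivory [heron door]]] [[dawn hawk] cage]].

[[mule [ivory [heron door]]] [[dawn hawk] cage]]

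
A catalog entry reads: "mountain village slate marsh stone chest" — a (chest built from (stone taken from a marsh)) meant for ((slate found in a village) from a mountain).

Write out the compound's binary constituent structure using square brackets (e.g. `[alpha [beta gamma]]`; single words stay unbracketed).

At the top level: head "chest" (specifically "marsh stone chest"); modifier "mountain village slate".
"mountain village slate" → head "slate" (specifically "village slate"), modifier "mountain".
"village slate" → head "slate", modifier "village".
"marsh stone chest" → head "chest", modifier "marsh stone".
"marsh stone" → head "stone", modifier "marsh".
So the structure is [[mountain [village slate]] [[marsh stone] chest]].

[[mountain [village slate]] [[marsh stone] chest]]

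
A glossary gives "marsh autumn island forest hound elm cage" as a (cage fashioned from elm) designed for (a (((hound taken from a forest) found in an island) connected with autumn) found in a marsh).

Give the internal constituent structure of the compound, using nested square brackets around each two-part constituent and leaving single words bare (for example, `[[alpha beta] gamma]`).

[[marsh [autumn [island [forest hound]]]] [elm cage]]

The outermost head in the paraphrase is "cage" (specifically "elm cage"), modified by "marsh autumn island forest hound".
Inside "marsh autumn island forest hound": head "hound" (specifically "autumn island forest hound"), modifier "marsh".
Inside "autumn island forest hound": head "hound" (specifically "island forest hound"), modifier "autumn".
Inside "island forest hound": head "hound" (specifically "forest hound"), modifier "island".
Inside "forest hound": head "hound", modifier "forest".
Inside "elm cage": head "cage", modifier "elm".
Putting it together: [[marsh [autumn [island [forest hound]]]] [elm cage]].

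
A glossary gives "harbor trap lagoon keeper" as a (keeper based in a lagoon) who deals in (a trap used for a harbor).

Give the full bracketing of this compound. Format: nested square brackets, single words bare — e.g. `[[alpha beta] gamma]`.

[[harbor trap] [lagoon keeper]]

The outermost head in the paraphrase is "keeper" (specifically "lagoon keeper"), modified by "harbor trap".
Inside "harbor trap": head "trap", modifier "harbor".
Inside "lagoon keeper": head "keeper", modifier "lagoon".
Assembled: [[harbor trap] [lagoon keeper]].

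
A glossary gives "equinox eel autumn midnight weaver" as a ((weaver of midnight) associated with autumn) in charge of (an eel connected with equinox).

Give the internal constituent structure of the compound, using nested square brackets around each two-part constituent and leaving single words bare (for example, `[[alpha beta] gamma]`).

[[equinox eel] [autumn [midnight weaver]]]

Overall it is a kind of weaver (specifically "autumn midnight weaver"); the modifier is "equinox eel".
"equinox eel" → head "eel", modifier "equinox".
"autumn midnight weaver" → head "weaver" (specifically "midnight weaver"), modifier "autumn".
"midnight weaver" → head "weaver", modifier "midnight".
Putting it together: [[equinox eel] [autumn [midnight weaver]]].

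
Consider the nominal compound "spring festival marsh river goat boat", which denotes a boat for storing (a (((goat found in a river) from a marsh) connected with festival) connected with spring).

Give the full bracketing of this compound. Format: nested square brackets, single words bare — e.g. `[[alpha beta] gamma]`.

At the top level: head "boat"; modifier "spring festival marsh river goat".
"spring festival marsh river goat" → head "goat" (specifically "festival marsh river goat"), modifier "spring".
"festival marsh river goat" → head "goat" (specifically "marsh river goat"), modifier "festival".
"marsh river goat" → head "goat" (specifically "river goat"), modifier "marsh".
"river goat" → head "goat", modifier "river".
Putting it together: [[spring [festival [marsh [river goat]]]] boat].

[[spring [festival [marsh [river goat]]]] boat]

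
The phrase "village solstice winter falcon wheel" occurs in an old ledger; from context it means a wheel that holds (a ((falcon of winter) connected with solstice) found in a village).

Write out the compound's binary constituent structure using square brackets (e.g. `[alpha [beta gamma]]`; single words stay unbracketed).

[[village [solstice [winter falcon]]] wheel]

The outermost head in the paraphrase is "wheel", modified by "village solstice winter falcon".
"village solstice winter falcon" → head "falcon" (specifically "solstice winter falcon"), modifier "village".
"solstice winter falcon" → head "falcon" (specifically "winter falcon"), modifier "solstice".
"winter falcon" → head "falcon", modifier "winter".
So the structure is [[village [solstice [winter falcon]]] wheel].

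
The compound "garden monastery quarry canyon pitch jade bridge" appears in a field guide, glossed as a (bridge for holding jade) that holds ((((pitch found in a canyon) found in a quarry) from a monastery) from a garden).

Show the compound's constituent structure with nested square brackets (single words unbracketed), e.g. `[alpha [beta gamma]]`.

[[garden [monastery [quarry [canyon pitch]]]] [jade bridge]]

Whole compound: head "bridge" (specifically "jade bridge"), modifier "garden monastery quarry canyon pitch".
Inside "garden monastery quarry canyon pitch": head "pitch" (specifically "monastery quarry canyon pitch"), modifier "garden".
Inside "monastery quarry canyon pitch": head "pitch" (specifically "quarry canyon pitch"), modifier "monastery".
Inside "quarry canyon pitch": head "pitch" (specifically "canyon pitch"), modifier "quarry".
Inside "canyon pitch": head "pitch", modifier "canyon".
Inside "jade bridge": head "bridge", modifier "jade".
Assembled: [[garden [monastery [quarry [canyon pitch]]]] [jade bridge]].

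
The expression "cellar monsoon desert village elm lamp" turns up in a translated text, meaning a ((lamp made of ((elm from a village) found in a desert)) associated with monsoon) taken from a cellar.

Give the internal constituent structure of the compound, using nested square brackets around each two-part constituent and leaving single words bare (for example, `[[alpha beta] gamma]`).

[cellar [monsoon [[desert [village elm]] lamp]]]

The outermost head in the paraphrase is "lamp" (specifically "monsoon desert village elm lamp"), modified by "cellar".
Within "monsoon desert village elm lamp", the head is "lamp" (specifically "desert village elm lamp") and the modifier is "monsoon".
Within "desert village elm lamp", the head is "lamp" and the modifier is "desert village elm".
Within "desert village elm", the head is "elm" (specifically "village elm") and the modifier is "desert".
Within "village elm", the head is "elm" and the modifier is "village".
Assembled: [cellar [monsoon [[desert [village elm]] lamp]]].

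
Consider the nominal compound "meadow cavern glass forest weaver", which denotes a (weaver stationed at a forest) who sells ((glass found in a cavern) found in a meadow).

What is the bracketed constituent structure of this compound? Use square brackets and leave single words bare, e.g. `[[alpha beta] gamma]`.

[[meadow [cavern glass]] [forest weaver]]

Overall it is a kind of weaver (specifically "forest weaver"); the modifier is "meadow cavern glass".
Within "meadow cavern glass", the head is "glass" (specifically "cavern glass") and the modifier is "meadow".
Within "cavern glass", the head is "glass" and the modifier is "cavern".
Within "forest weaver", the head is "weaver" and the modifier is "forest".
So the structure is [[meadow [cavern glass]] [forest weaver]].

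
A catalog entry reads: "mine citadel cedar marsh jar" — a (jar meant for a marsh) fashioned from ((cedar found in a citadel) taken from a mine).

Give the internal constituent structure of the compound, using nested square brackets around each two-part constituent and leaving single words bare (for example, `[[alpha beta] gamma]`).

[[mine [citadel cedar]] [marsh jar]]

Whole compound: head "jar" (specifically "marsh jar"), modifier "mine citadel cedar".
Within "mine citadel cedar", the head is "cedar" (specifically "citadel cedar") and the modifier is "mine".
Within "citadel cedar", the head is "cedar" and the modifier is "citadel".
Within "marsh jar", the head is "jar" and the modifier is "marsh".
Putting it together: [[mine [citadel cedar]] [marsh jar]].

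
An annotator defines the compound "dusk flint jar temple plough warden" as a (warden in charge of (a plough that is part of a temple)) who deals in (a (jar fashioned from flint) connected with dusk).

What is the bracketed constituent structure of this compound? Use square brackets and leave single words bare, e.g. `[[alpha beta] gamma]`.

The outermost head in the paraphrase is "warden" (specifically "temple plough warden"), modified by "dusk flint jar".
Within "dusk flint jar", the head is "jar" (specifically "flint jar") and the modifier is "dusk".
Within "flint jar", the head is "jar" and the modifier is "flint".
Within "temple plough warden", the head is "warden" and the modifier is "temple plough".
Within "temple plough", the head is "plough" and the modifier is "temple".
So the structure is [[dusk [flint jar]] [[temple plough] warden]].

[[dusk [flint jar]] [[temple plough] warden]]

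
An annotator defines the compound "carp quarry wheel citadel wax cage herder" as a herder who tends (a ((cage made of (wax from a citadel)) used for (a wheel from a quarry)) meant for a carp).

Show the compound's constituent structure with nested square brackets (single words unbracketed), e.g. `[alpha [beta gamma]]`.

The outermost head in the paraphrase is "herder", modified by "carp quarry wheel citadel wax cage".
"carp quarry wheel citadel wax cage" → head "cage" (specifically "quarry wheel citadel wax cage"), modifier "carp".
"quarry wheel citadel wax cage" → head "cage" (specifically "citadel wax cage"), modifier "quarry wheel".
"quarry wheel" → head "wheel", modifier "quarry".
"citadel wax cage" → head "cage", modifier "citadel wax".
"citadel wax" → head "wax", modifier "citadel".
Assembled: [[carp [[quarry wheel] [[citadel wax] cage]]] herder].

[[carp [[quarry wheel] [[citadel wax] cage]]] herder]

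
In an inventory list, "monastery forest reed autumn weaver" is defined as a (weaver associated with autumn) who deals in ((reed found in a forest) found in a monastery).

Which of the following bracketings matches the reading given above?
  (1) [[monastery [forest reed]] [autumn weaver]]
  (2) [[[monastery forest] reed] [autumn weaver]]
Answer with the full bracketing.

[[monastery [forest reed]] [autumn weaver]]

The paraphrase's head is the "weaver" part ("autumn weaver"); its modifier is "monastery forest reed".
That top-level split, carried through the inner groups, gives [[monastery [forest reed]] [autumn weaver]].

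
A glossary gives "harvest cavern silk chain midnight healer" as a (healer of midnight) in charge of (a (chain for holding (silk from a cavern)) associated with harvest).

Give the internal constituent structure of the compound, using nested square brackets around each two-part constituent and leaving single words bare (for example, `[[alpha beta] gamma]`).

The outermost head in the paraphrase is "healer" (specifically "midnight healer"), modified by "harvest cavern silk chain".
"harvest cavern silk chain" → head "chain" (specifically "cavern silk chain"), modifier "harvest".
"cavern silk chain" → head "chain", modifier "cavern silk".
"cavern silk" → head "silk", modifier "cavern".
"midnight healer" → head "healer", modifier "midnight".
So the structure is [[harvest [[cavern silk] chain]] [midnight healer]].

[[harvest [[cavern silk] chain]] [midnight healer]]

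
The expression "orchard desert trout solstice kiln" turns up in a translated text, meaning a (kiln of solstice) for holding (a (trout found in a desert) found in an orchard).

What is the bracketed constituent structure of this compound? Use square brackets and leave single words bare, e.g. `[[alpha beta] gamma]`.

[[orchard [desert trout]] [solstice kiln]]

At the top level: head "kiln" (specifically "solstice kiln"); modifier "orchard desert trout".
Inside "orchard desert trout": head "trout" (specifically "desert trout"), modifier "orchard".
Inside "desert trout": head "trout", modifier "desert".
Inside "solstice kiln": head "kiln", modifier "solstice".
So the structure is [[orchard [desert trout]] [solstice kiln]].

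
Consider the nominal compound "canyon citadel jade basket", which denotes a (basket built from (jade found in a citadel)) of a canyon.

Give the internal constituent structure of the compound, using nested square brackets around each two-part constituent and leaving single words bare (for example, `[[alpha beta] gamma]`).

The outermost head in the paraphrase is "basket" (specifically "citadel jade basket"), modified by "canyon".
"citadel jade basket" → head "basket", modifier "citadel jade".
"citadel jade" → head "jade", modifier "citadel".
Putting it together: [canyon [[citadel jade] basket]].

[canyon [[citadel jade] basket]]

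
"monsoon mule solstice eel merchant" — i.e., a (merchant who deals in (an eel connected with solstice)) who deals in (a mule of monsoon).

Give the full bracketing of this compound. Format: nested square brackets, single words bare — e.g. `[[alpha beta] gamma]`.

Overall it is a kind of merchant (specifically "solstice eel merchant"); the modifier is "monsoon mule".
Within "monsoon mule", the head is "mule" and the modifier is "monsoon".
Within "solstice eel merchant", the head is "merchant" and the modifier is "solstice eel".
Within "solstice eel", the head is "eel" and the modifier is "solstice".
Assembled: [[monsoon mule] [[solstice eel] merchant]].

[[monsoon mule] [[solstice eel] merchant]]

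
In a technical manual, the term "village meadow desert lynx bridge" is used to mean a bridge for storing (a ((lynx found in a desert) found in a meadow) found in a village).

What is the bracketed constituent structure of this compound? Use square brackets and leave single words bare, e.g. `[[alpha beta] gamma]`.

Overall it is a kind of bridge; the modifier is "village meadow desert lynx".
"village meadow desert lynx" → head "lynx" (specifically "meadow desert lynx"), modifier "village".
"meadow desert lynx" → head "lynx" (specifically "desert lynx"), modifier "meadow".
"desert lynx" → head "lynx", modifier "desert".
Putting it together: [[village [meadow [desert lynx]]] bridge].

[[village [meadow [desert lynx]]] bridge]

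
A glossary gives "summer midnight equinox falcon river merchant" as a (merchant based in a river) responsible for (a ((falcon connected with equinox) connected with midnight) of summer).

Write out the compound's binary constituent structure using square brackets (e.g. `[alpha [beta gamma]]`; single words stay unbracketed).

Overall it is a kind of merchant (specifically "river merchant"); the modifier is "summer midnight equinox falcon".
"summer midnight equinox falcon" → head "falcon" (specifically "midnight equinox falcon"), modifier "summer".
"midnight equinox falcon" → head "falcon" (specifically "equinox falcon"), modifier "midnight".
"equinox falcon" → head "falcon", modifier "equinox".
"river merchant" → head "merchant", modifier "river".
So the structure is [[summer [midnight [equinox falcon]]] [river merchant]].

[[summer [midnight [equinox falcon]]] [river merchant]]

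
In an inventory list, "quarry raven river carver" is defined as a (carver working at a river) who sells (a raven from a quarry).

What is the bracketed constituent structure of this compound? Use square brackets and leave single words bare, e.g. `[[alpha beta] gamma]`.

[[quarry raven] [river carver]]

The outermost head in the paraphrase is "carver" (specifically "river carver"), modified by "quarry raven".
Within "quarry raven", the head is "raven" and the modifier is "quarry".
Within "river carver", the head is "carver" and the modifier is "river".
So the structure is [[quarry raven] [river carver]].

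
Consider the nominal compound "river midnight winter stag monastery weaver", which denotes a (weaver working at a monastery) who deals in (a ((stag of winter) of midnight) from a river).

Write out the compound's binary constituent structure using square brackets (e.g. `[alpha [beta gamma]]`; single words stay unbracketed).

[[river [midnight [winter stag]]] [monastery weaver]]

Whole compound: head "weaver" (specifically "monastery weaver"), modifier "river midnight winter stag".
"river midnight winter stag" → head "stag" (specifically "midnight winter stag"), modifier "river".
"midnight winter stag" → head "stag" (specifically "winter stag"), modifier "midnight".
"winter stag" → head "stag", modifier "winter".
"monastery weaver" → head "weaver", modifier "monastery".
So the structure is [[river [midnight [winter stag]]] [monastery weaver]].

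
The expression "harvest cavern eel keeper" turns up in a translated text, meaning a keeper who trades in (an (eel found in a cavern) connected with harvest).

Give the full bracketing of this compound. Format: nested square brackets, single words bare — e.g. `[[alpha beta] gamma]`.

At the top level: head "keeper"; modifier "harvest cavern eel".
Inside "harvest cavern eel": head "eel" (specifically "cavern eel"), modifier "harvest".
Inside "cavern eel": head "eel", modifier "cavern".
Putting it together: [[harvest [cavern eel]] keeper].

[[harvest [cavern eel]] keeper]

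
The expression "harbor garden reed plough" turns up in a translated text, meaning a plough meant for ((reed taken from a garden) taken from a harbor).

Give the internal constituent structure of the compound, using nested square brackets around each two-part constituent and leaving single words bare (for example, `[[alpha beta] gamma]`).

[[harbor [garden reed]] plough]

At the top level: head "plough"; modifier "harbor garden reed".
"harbor garden reed" → head "reed" (specifically "garden reed"), modifier "harbor".
"garden reed" → head "reed", modifier "garden".
Assembled: [[harbor [garden reed]] plough].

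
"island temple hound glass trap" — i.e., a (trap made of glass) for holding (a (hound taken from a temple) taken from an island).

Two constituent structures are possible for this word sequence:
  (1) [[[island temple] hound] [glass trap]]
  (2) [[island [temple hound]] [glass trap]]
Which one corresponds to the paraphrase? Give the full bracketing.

[[island [temple hound]] [glass trap]]

The paraphrase's head is the "trap" part ("glass trap"); its modifier is "island temple hound".
That top-level split, carried through the inner groups, gives [[island [temple hound]] [glass trap]].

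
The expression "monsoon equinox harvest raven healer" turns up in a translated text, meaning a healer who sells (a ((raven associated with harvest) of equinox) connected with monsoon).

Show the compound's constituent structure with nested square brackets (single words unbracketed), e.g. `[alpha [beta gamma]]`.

Whole compound: head "healer", modifier "monsoon equinox harvest raven".
Within "monsoon equinox harvest raven", the head is "raven" (specifically "equinox harvest raven") and the modifier is "monsoon".
Within "equinox harvest raven", the head is "raven" (specifically "harvest raven") and the modifier is "equinox".
Within "harvest raven", the head is "raven" and the modifier is "harvest".
Assembled: [[monsoon [equinox [harvest raven]]] healer].

[[monsoon [equinox [harvest raven]]] healer]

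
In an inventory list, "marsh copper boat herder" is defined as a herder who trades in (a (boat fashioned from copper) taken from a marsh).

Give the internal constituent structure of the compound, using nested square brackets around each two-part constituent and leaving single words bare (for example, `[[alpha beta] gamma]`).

Overall it is a kind of herder; the modifier is "marsh copper boat".
Inside "marsh copper boat": head "boat" (specifically "copper boat"), modifier "marsh".
Inside "copper boat": head "boat", modifier "copper".
Putting it together: [[marsh [copper boat]] herder].

[[marsh [copper boat]] herder]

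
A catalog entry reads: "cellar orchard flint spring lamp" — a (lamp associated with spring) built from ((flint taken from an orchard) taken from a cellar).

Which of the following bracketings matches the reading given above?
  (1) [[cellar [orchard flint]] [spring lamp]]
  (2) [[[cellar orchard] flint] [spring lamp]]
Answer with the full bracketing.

[[cellar [orchard flint]] [spring lamp]]

The paraphrase's head is the "lamp" part ("spring lamp"); its modifier is "cellar orchard flint".
That top-level split, carried through the inner groups, gives [[cellar [orchard flint]] [spring lamp]].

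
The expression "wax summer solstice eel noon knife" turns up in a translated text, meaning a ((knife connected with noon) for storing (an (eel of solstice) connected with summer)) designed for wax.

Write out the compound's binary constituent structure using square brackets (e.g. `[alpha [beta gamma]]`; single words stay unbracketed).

Overall it is a kind of knife (specifically "summer solstice eel noon knife"); the modifier is "wax".
Inside "summer solstice eel noon knife": head "knife" (specifically "noon knife"), modifier "summer solstice eel".
Inside "summer solstice eel": head "eel" (specifically "solstice eel"), modifier "summer".
Inside "solstice eel": head "eel", modifier "solstice".
Inside "noon knife": head "knife", modifier "noon".
So the structure is [wax [[summer [solstice eel]] [noon knife]]].

[wax [[summer [solstice eel]] [noon knife]]]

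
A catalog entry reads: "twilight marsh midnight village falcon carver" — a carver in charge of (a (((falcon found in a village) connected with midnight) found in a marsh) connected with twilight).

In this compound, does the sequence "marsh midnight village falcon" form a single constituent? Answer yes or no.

yes

The paraphrase groups the words so that "marsh midnight village falcon" is one unit: it corresponds to a single parenthesized sub-phrase.
The full structure is [[twilight [marsh [midnight [village falcon]]]] carver], in which [marsh midnight village falcon] is a constituent.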